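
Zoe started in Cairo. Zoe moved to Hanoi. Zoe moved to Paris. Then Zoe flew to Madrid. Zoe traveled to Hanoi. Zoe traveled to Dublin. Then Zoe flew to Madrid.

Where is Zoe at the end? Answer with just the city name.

Answer: Madrid

Derivation:
Tracking Zoe's location:
Start: Zoe is in Cairo.
After move 1: Cairo -> Hanoi. Zoe is in Hanoi.
After move 2: Hanoi -> Paris. Zoe is in Paris.
After move 3: Paris -> Madrid. Zoe is in Madrid.
After move 4: Madrid -> Hanoi. Zoe is in Hanoi.
After move 5: Hanoi -> Dublin. Zoe is in Dublin.
After move 6: Dublin -> Madrid. Zoe is in Madrid.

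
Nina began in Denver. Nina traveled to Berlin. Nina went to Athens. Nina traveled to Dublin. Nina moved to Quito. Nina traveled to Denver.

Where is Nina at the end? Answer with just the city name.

Answer: Denver

Derivation:
Tracking Nina's location:
Start: Nina is in Denver.
After move 1: Denver -> Berlin. Nina is in Berlin.
After move 2: Berlin -> Athens. Nina is in Athens.
After move 3: Athens -> Dublin. Nina is in Dublin.
After move 4: Dublin -> Quito. Nina is in Quito.
After move 5: Quito -> Denver. Nina is in Denver.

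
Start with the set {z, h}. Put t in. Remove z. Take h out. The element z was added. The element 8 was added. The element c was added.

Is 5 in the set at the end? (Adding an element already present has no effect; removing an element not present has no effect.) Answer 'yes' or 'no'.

Tracking the set through each operation:
Start: {h, z}
Event 1 (add t): added. Set: {h, t, z}
Event 2 (remove z): removed. Set: {h, t}
Event 3 (remove h): removed. Set: {t}
Event 4 (add z): added. Set: {t, z}
Event 5 (add 8): added. Set: {8, t, z}
Event 6 (add c): added. Set: {8, c, t, z}

Final set: {8, c, t, z} (size 4)
5 is NOT in the final set.

Answer: no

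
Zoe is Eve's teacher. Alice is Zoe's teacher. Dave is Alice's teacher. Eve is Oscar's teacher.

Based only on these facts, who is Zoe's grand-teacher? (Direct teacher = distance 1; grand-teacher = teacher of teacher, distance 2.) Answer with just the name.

Reconstructing the teacher chain from the given facts:
  Dave -> Alice -> Zoe -> Eve -> Oscar
(each arrow means 'teacher of the next')
Positions in the chain (0 = top):
  position of Dave: 0
  position of Alice: 1
  position of Zoe: 2
  position of Eve: 3
  position of Oscar: 4

Zoe is at position 2; the grand-teacher is 2 steps up the chain, i.e. position 0: Dave.

Answer: Dave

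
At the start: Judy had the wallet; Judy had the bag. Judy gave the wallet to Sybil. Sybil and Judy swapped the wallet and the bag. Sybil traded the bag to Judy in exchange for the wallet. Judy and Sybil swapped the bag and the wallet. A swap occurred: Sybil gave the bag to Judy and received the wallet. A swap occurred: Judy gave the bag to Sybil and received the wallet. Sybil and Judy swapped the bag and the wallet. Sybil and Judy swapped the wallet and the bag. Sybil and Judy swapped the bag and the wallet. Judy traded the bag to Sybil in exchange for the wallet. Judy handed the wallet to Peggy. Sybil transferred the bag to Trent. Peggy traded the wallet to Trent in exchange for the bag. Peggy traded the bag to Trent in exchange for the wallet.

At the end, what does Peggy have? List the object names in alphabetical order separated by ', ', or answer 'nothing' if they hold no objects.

Answer: wallet

Derivation:
Tracking all object holders:
Start: wallet:Judy, bag:Judy
Event 1 (give wallet: Judy -> Sybil). State: wallet:Sybil, bag:Judy
Event 2 (swap wallet<->bag: now wallet:Judy, bag:Sybil). State: wallet:Judy, bag:Sybil
Event 3 (swap bag<->wallet: now bag:Judy, wallet:Sybil). State: wallet:Sybil, bag:Judy
Event 4 (swap bag<->wallet: now bag:Sybil, wallet:Judy). State: wallet:Judy, bag:Sybil
Event 5 (swap bag<->wallet: now bag:Judy, wallet:Sybil). State: wallet:Sybil, bag:Judy
Event 6 (swap bag<->wallet: now bag:Sybil, wallet:Judy). State: wallet:Judy, bag:Sybil
Event 7 (swap bag<->wallet: now bag:Judy, wallet:Sybil). State: wallet:Sybil, bag:Judy
Event 8 (swap wallet<->bag: now wallet:Judy, bag:Sybil). State: wallet:Judy, bag:Sybil
Event 9 (swap bag<->wallet: now bag:Judy, wallet:Sybil). State: wallet:Sybil, bag:Judy
Event 10 (swap bag<->wallet: now bag:Sybil, wallet:Judy). State: wallet:Judy, bag:Sybil
Event 11 (give wallet: Judy -> Peggy). State: wallet:Peggy, bag:Sybil
Event 12 (give bag: Sybil -> Trent). State: wallet:Peggy, bag:Trent
Event 13 (swap wallet<->bag: now wallet:Trent, bag:Peggy). State: wallet:Trent, bag:Peggy
Event 14 (swap bag<->wallet: now bag:Trent, wallet:Peggy). State: wallet:Peggy, bag:Trent

Final state: wallet:Peggy, bag:Trent
Peggy holds: wallet.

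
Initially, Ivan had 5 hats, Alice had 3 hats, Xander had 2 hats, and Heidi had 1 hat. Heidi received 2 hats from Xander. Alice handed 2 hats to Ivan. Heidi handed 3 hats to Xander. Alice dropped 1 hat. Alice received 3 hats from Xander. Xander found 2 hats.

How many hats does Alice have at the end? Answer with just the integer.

Tracking counts step by step:
Start: Ivan=5, Alice=3, Xander=2, Heidi=1
Event 1 (Xander -> Heidi, 2): Xander: 2 -> 0, Heidi: 1 -> 3. State: Ivan=5, Alice=3, Xander=0, Heidi=3
Event 2 (Alice -> Ivan, 2): Alice: 3 -> 1, Ivan: 5 -> 7. State: Ivan=7, Alice=1, Xander=0, Heidi=3
Event 3 (Heidi -> Xander, 3): Heidi: 3 -> 0, Xander: 0 -> 3. State: Ivan=7, Alice=1, Xander=3, Heidi=0
Event 4 (Alice -1): Alice: 1 -> 0. State: Ivan=7, Alice=0, Xander=3, Heidi=0
Event 5 (Xander -> Alice, 3): Xander: 3 -> 0, Alice: 0 -> 3. State: Ivan=7, Alice=3, Xander=0, Heidi=0
Event 6 (Xander +2): Xander: 0 -> 2. State: Ivan=7, Alice=3, Xander=2, Heidi=0

Alice's final count: 3

Answer: 3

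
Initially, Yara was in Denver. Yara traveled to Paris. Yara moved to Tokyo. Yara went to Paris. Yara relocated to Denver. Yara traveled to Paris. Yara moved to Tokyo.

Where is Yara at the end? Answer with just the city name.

Answer: Tokyo

Derivation:
Tracking Yara's location:
Start: Yara is in Denver.
After move 1: Denver -> Paris. Yara is in Paris.
After move 2: Paris -> Tokyo. Yara is in Tokyo.
After move 3: Tokyo -> Paris. Yara is in Paris.
After move 4: Paris -> Denver. Yara is in Denver.
After move 5: Denver -> Paris. Yara is in Paris.
After move 6: Paris -> Tokyo. Yara is in Tokyo.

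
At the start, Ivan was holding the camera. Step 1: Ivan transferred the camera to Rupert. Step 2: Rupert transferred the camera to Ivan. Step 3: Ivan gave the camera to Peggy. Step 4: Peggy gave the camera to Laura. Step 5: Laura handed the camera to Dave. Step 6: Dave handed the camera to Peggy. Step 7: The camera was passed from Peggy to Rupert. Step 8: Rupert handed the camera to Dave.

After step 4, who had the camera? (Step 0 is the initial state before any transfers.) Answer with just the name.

Answer: Laura

Derivation:
Tracking the camera holder through step 4:
After step 0 (start): Ivan
After step 1: Rupert
After step 2: Ivan
After step 3: Peggy
After step 4: Laura

At step 4, the holder is Laura.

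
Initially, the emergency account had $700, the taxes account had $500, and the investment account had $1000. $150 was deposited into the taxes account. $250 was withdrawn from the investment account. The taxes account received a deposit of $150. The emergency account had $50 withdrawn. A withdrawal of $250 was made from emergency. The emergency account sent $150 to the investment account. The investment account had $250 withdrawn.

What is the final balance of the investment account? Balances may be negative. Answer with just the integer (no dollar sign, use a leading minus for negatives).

Answer: 650

Derivation:
Tracking account balances step by step:
Start: emergency=700, taxes=500, investment=1000
Event 1 (deposit 150 to taxes): taxes: 500 + 150 = 650. Balances: emergency=700, taxes=650, investment=1000
Event 2 (withdraw 250 from investment): investment: 1000 - 250 = 750. Balances: emergency=700, taxes=650, investment=750
Event 3 (deposit 150 to taxes): taxes: 650 + 150 = 800. Balances: emergency=700, taxes=800, investment=750
Event 4 (withdraw 50 from emergency): emergency: 700 - 50 = 650. Balances: emergency=650, taxes=800, investment=750
Event 5 (withdraw 250 from emergency): emergency: 650 - 250 = 400. Balances: emergency=400, taxes=800, investment=750
Event 6 (transfer 150 emergency -> investment): emergency: 400 - 150 = 250, investment: 750 + 150 = 900. Balances: emergency=250, taxes=800, investment=900
Event 7 (withdraw 250 from investment): investment: 900 - 250 = 650. Balances: emergency=250, taxes=800, investment=650

Final balance of investment: 650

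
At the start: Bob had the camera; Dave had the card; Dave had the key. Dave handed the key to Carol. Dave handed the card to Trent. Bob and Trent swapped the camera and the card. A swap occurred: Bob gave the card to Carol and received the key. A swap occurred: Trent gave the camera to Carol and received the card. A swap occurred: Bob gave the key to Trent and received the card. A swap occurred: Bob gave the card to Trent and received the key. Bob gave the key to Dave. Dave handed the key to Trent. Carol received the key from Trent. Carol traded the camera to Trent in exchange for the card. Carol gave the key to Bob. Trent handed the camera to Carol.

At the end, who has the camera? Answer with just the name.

Tracking all object holders:
Start: camera:Bob, card:Dave, key:Dave
Event 1 (give key: Dave -> Carol). State: camera:Bob, card:Dave, key:Carol
Event 2 (give card: Dave -> Trent). State: camera:Bob, card:Trent, key:Carol
Event 3 (swap camera<->card: now camera:Trent, card:Bob). State: camera:Trent, card:Bob, key:Carol
Event 4 (swap card<->key: now card:Carol, key:Bob). State: camera:Trent, card:Carol, key:Bob
Event 5 (swap camera<->card: now camera:Carol, card:Trent). State: camera:Carol, card:Trent, key:Bob
Event 6 (swap key<->card: now key:Trent, card:Bob). State: camera:Carol, card:Bob, key:Trent
Event 7 (swap card<->key: now card:Trent, key:Bob). State: camera:Carol, card:Trent, key:Bob
Event 8 (give key: Bob -> Dave). State: camera:Carol, card:Trent, key:Dave
Event 9 (give key: Dave -> Trent). State: camera:Carol, card:Trent, key:Trent
Event 10 (give key: Trent -> Carol). State: camera:Carol, card:Trent, key:Carol
Event 11 (swap camera<->card: now camera:Trent, card:Carol). State: camera:Trent, card:Carol, key:Carol
Event 12 (give key: Carol -> Bob). State: camera:Trent, card:Carol, key:Bob
Event 13 (give camera: Trent -> Carol). State: camera:Carol, card:Carol, key:Bob

Final state: camera:Carol, card:Carol, key:Bob
The camera is held by Carol.

Answer: Carol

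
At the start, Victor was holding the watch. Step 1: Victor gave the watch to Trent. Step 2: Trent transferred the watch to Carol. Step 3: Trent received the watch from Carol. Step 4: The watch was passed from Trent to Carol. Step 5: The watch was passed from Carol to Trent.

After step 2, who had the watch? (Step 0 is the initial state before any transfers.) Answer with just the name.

Answer: Carol

Derivation:
Tracking the watch holder through step 2:
After step 0 (start): Victor
After step 1: Trent
After step 2: Carol

At step 2, the holder is Carol.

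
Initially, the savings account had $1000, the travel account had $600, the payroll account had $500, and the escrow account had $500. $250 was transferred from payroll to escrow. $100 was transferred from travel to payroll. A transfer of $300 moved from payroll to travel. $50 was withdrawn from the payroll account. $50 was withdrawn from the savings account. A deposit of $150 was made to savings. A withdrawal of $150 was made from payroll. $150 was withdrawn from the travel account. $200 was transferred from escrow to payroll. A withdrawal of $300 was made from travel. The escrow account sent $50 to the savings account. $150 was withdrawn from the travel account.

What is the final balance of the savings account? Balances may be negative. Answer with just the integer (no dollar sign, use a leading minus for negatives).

Tracking account balances step by step:
Start: savings=1000, travel=600, payroll=500, escrow=500
Event 1 (transfer 250 payroll -> escrow): payroll: 500 - 250 = 250, escrow: 500 + 250 = 750. Balances: savings=1000, travel=600, payroll=250, escrow=750
Event 2 (transfer 100 travel -> payroll): travel: 600 - 100 = 500, payroll: 250 + 100 = 350. Balances: savings=1000, travel=500, payroll=350, escrow=750
Event 3 (transfer 300 payroll -> travel): payroll: 350 - 300 = 50, travel: 500 + 300 = 800. Balances: savings=1000, travel=800, payroll=50, escrow=750
Event 4 (withdraw 50 from payroll): payroll: 50 - 50 = 0. Balances: savings=1000, travel=800, payroll=0, escrow=750
Event 5 (withdraw 50 from savings): savings: 1000 - 50 = 950. Balances: savings=950, travel=800, payroll=0, escrow=750
Event 6 (deposit 150 to savings): savings: 950 + 150 = 1100. Balances: savings=1100, travel=800, payroll=0, escrow=750
Event 7 (withdraw 150 from payroll): payroll: 0 - 150 = -150. Balances: savings=1100, travel=800, payroll=-150, escrow=750
Event 8 (withdraw 150 from travel): travel: 800 - 150 = 650. Balances: savings=1100, travel=650, payroll=-150, escrow=750
Event 9 (transfer 200 escrow -> payroll): escrow: 750 - 200 = 550, payroll: -150 + 200 = 50. Balances: savings=1100, travel=650, payroll=50, escrow=550
Event 10 (withdraw 300 from travel): travel: 650 - 300 = 350. Balances: savings=1100, travel=350, payroll=50, escrow=550
Event 11 (transfer 50 escrow -> savings): escrow: 550 - 50 = 500, savings: 1100 + 50 = 1150. Balances: savings=1150, travel=350, payroll=50, escrow=500
Event 12 (withdraw 150 from travel): travel: 350 - 150 = 200. Balances: savings=1150, travel=200, payroll=50, escrow=500

Final balance of savings: 1150

Answer: 1150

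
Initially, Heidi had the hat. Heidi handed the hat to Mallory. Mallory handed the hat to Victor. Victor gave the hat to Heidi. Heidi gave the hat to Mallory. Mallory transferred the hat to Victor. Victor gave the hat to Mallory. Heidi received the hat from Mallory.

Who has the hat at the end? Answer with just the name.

Tracking the hat through each event:
Start: Heidi has the hat.
After event 1: Mallory has the hat.
After event 2: Victor has the hat.
After event 3: Heidi has the hat.
After event 4: Mallory has the hat.
After event 5: Victor has the hat.
After event 6: Mallory has the hat.
After event 7: Heidi has the hat.

Answer: Heidi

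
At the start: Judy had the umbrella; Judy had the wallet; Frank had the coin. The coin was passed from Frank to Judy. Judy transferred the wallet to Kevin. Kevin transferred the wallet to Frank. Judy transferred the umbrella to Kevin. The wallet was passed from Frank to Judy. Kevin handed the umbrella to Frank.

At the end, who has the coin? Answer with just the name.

Tracking all object holders:
Start: umbrella:Judy, wallet:Judy, coin:Frank
Event 1 (give coin: Frank -> Judy). State: umbrella:Judy, wallet:Judy, coin:Judy
Event 2 (give wallet: Judy -> Kevin). State: umbrella:Judy, wallet:Kevin, coin:Judy
Event 3 (give wallet: Kevin -> Frank). State: umbrella:Judy, wallet:Frank, coin:Judy
Event 4 (give umbrella: Judy -> Kevin). State: umbrella:Kevin, wallet:Frank, coin:Judy
Event 5 (give wallet: Frank -> Judy). State: umbrella:Kevin, wallet:Judy, coin:Judy
Event 6 (give umbrella: Kevin -> Frank). State: umbrella:Frank, wallet:Judy, coin:Judy

Final state: umbrella:Frank, wallet:Judy, coin:Judy
The coin is held by Judy.

Answer: Judy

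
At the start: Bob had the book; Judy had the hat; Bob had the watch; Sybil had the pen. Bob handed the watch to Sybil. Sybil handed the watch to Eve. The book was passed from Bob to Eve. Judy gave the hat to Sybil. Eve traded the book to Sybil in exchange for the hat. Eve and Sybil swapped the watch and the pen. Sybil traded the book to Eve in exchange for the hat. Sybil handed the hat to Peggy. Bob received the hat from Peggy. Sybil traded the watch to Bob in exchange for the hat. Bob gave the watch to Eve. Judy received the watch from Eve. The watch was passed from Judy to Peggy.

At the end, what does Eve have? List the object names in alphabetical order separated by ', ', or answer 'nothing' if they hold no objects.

Tracking all object holders:
Start: book:Bob, hat:Judy, watch:Bob, pen:Sybil
Event 1 (give watch: Bob -> Sybil). State: book:Bob, hat:Judy, watch:Sybil, pen:Sybil
Event 2 (give watch: Sybil -> Eve). State: book:Bob, hat:Judy, watch:Eve, pen:Sybil
Event 3 (give book: Bob -> Eve). State: book:Eve, hat:Judy, watch:Eve, pen:Sybil
Event 4 (give hat: Judy -> Sybil). State: book:Eve, hat:Sybil, watch:Eve, pen:Sybil
Event 5 (swap book<->hat: now book:Sybil, hat:Eve). State: book:Sybil, hat:Eve, watch:Eve, pen:Sybil
Event 6 (swap watch<->pen: now watch:Sybil, pen:Eve). State: book:Sybil, hat:Eve, watch:Sybil, pen:Eve
Event 7 (swap book<->hat: now book:Eve, hat:Sybil). State: book:Eve, hat:Sybil, watch:Sybil, pen:Eve
Event 8 (give hat: Sybil -> Peggy). State: book:Eve, hat:Peggy, watch:Sybil, pen:Eve
Event 9 (give hat: Peggy -> Bob). State: book:Eve, hat:Bob, watch:Sybil, pen:Eve
Event 10 (swap watch<->hat: now watch:Bob, hat:Sybil). State: book:Eve, hat:Sybil, watch:Bob, pen:Eve
Event 11 (give watch: Bob -> Eve). State: book:Eve, hat:Sybil, watch:Eve, pen:Eve
Event 12 (give watch: Eve -> Judy). State: book:Eve, hat:Sybil, watch:Judy, pen:Eve
Event 13 (give watch: Judy -> Peggy). State: book:Eve, hat:Sybil, watch:Peggy, pen:Eve

Final state: book:Eve, hat:Sybil, watch:Peggy, pen:Eve
Eve holds: book, pen.

Answer: book, pen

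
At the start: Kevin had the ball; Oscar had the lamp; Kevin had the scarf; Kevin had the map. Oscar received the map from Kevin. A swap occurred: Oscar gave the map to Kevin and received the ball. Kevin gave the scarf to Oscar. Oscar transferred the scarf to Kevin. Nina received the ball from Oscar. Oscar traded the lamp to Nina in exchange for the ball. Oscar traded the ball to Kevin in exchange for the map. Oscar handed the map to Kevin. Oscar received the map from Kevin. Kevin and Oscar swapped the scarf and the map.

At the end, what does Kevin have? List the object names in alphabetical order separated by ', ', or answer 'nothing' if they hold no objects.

Tracking all object holders:
Start: ball:Kevin, lamp:Oscar, scarf:Kevin, map:Kevin
Event 1 (give map: Kevin -> Oscar). State: ball:Kevin, lamp:Oscar, scarf:Kevin, map:Oscar
Event 2 (swap map<->ball: now map:Kevin, ball:Oscar). State: ball:Oscar, lamp:Oscar, scarf:Kevin, map:Kevin
Event 3 (give scarf: Kevin -> Oscar). State: ball:Oscar, lamp:Oscar, scarf:Oscar, map:Kevin
Event 4 (give scarf: Oscar -> Kevin). State: ball:Oscar, lamp:Oscar, scarf:Kevin, map:Kevin
Event 5 (give ball: Oscar -> Nina). State: ball:Nina, lamp:Oscar, scarf:Kevin, map:Kevin
Event 6 (swap lamp<->ball: now lamp:Nina, ball:Oscar). State: ball:Oscar, lamp:Nina, scarf:Kevin, map:Kevin
Event 7 (swap ball<->map: now ball:Kevin, map:Oscar). State: ball:Kevin, lamp:Nina, scarf:Kevin, map:Oscar
Event 8 (give map: Oscar -> Kevin). State: ball:Kevin, lamp:Nina, scarf:Kevin, map:Kevin
Event 9 (give map: Kevin -> Oscar). State: ball:Kevin, lamp:Nina, scarf:Kevin, map:Oscar
Event 10 (swap scarf<->map: now scarf:Oscar, map:Kevin). State: ball:Kevin, lamp:Nina, scarf:Oscar, map:Kevin

Final state: ball:Kevin, lamp:Nina, scarf:Oscar, map:Kevin
Kevin holds: ball, map.

Answer: ball, map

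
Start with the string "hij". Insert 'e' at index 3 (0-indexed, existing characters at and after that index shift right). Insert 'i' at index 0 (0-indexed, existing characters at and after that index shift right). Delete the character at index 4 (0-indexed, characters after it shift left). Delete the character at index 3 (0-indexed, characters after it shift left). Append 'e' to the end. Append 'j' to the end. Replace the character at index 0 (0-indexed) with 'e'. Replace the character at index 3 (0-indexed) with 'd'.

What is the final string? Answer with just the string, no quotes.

Answer: ehidj

Derivation:
Applying each edit step by step:
Start: "hij"
Op 1 (insert 'e' at idx 3): "hij" -> "hije"
Op 2 (insert 'i' at idx 0): "hije" -> "ihije"
Op 3 (delete idx 4 = 'e'): "ihije" -> "ihij"
Op 4 (delete idx 3 = 'j'): "ihij" -> "ihi"
Op 5 (append 'e'): "ihi" -> "ihie"
Op 6 (append 'j'): "ihie" -> "ihiej"
Op 7 (replace idx 0: 'i' -> 'e'): "ihiej" -> "ehiej"
Op 8 (replace idx 3: 'e' -> 'd'): "ehiej" -> "ehidj"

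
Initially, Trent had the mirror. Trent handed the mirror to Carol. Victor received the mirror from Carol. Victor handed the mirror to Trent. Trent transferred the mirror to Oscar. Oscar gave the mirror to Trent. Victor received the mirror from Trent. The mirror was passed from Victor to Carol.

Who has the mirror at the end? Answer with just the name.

Tracking the mirror through each event:
Start: Trent has the mirror.
After event 1: Carol has the mirror.
After event 2: Victor has the mirror.
After event 3: Trent has the mirror.
After event 4: Oscar has the mirror.
After event 5: Trent has the mirror.
After event 6: Victor has the mirror.
After event 7: Carol has the mirror.

Answer: Carol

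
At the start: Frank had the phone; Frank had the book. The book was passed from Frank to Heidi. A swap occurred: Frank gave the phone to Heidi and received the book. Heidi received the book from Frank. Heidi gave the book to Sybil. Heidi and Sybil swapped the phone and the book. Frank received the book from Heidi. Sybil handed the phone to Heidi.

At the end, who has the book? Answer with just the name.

Tracking all object holders:
Start: phone:Frank, book:Frank
Event 1 (give book: Frank -> Heidi). State: phone:Frank, book:Heidi
Event 2 (swap phone<->book: now phone:Heidi, book:Frank). State: phone:Heidi, book:Frank
Event 3 (give book: Frank -> Heidi). State: phone:Heidi, book:Heidi
Event 4 (give book: Heidi -> Sybil). State: phone:Heidi, book:Sybil
Event 5 (swap phone<->book: now phone:Sybil, book:Heidi). State: phone:Sybil, book:Heidi
Event 6 (give book: Heidi -> Frank). State: phone:Sybil, book:Frank
Event 7 (give phone: Sybil -> Heidi). State: phone:Heidi, book:Frank

Final state: phone:Heidi, book:Frank
The book is held by Frank.

Answer: Frank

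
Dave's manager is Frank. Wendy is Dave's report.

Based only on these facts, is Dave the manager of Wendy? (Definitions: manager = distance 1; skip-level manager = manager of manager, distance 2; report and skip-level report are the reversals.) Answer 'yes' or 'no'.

Answer: yes

Derivation:
Reconstructing the manager chain from the given facts:
  Frank -> Dave -> Wendy
(each arrow means 'manager of the next')
Positions in the chain (0 = top):
  position of Frank: 0
  position of Dave: 1
  position of Wendy: 2

Dave is at position 1, Wendy is at position 2; signed distance (j - i) = 1.
'manager' requires j - i = 1. Actual distance is 1, so the relation HOLDS.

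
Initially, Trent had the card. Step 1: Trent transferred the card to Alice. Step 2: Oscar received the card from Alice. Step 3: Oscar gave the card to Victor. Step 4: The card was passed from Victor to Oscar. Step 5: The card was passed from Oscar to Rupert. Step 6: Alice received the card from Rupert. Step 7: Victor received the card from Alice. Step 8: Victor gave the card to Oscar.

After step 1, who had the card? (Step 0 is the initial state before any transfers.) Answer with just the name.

Answer: Alice

Derivation:
Tracking the card holder through step 1:
After step 0 (start): Trent
After step 1: Alice

At step 1, the holder is Alice.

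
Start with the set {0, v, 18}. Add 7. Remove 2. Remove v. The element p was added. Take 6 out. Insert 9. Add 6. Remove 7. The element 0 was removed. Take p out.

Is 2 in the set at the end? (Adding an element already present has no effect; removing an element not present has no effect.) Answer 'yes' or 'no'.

Tracking the set through each operation:
Start: {0, 18, v}
Event 1 (add 7): added. Set: {0, 18, 7, v}
Event 2 (remove 2): not present, no change. Set: {0, 18, 7, v}
Event 3 (remove v): removed. Set: {0, 18, 7}
Event 4 (add p): added. Set: {0, 18, 7, p}
Event 5 (remove 6): not present, no change. Set: {0, 18, 7, p}
Event 6 (add 9): added. Set: {0, 18, 7, 9, p}
Event 7 (add 6): added. Set: {0, 18, 6, 7, 9, p}
Event 8 (remove 7): removed. Set: {0, 18, 6, 9, p}
Event 9 (remove 0): removed. Set: {18, 6, 9, p}
Event 10 (remove p): removed. Set: {18, 6, 9}

Final set: {18, 6, 9} (size 3)
2 is NOT in the final set.

Answer: no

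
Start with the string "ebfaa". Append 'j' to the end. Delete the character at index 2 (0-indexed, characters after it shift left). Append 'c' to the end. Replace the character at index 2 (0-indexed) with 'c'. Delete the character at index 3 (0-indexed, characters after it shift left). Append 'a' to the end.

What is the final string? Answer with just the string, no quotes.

Applying each edit step by step:
Start: "ebfaa"
Op 1 (append 'j'): "ebfaa" -> "ebfaaj"
Op 2 (delete idx 2 = 'f'): "ebfaaj" -> "ebaaj"
Op 3 (append 'c'): "ebaaj" -> "ebaajc"
Op 4 (replace idx 2: 'a' -> 'c'): "ebaajc" -> "ebcajc"
Op 5 (delete idx 3 = 'a'): "ebcajc" -> "ebcjc"
Op 6 (append 'a'): "ebcjc" -> "ebcjca"

Answer: ebcjca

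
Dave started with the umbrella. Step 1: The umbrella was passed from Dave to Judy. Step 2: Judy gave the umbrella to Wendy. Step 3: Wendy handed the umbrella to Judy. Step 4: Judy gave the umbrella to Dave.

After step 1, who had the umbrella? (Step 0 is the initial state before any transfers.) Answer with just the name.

Tracking the umbrella holder through step 1:
After step 0 (start): Dave
After step 1: Judy

At step 1, the holder is Judy.

Answer: Judy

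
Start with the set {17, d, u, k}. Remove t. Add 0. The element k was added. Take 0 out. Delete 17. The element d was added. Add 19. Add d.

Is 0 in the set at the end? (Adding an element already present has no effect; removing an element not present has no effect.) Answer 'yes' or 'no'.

Answer: no

Derivation:
Tracking the set through each operation:
Start: {17, d, k, u}
Event 1 (remove t): not present, no change. Set: {17, d, k, u}
Event 2 (add 0): added. Set: {0, 17, d, k, u}
Event 3 (add k): already present, no change. Set: {0, 17, d, k, u}
Event 4 (remove 0): removed. Set: {17, d, k, u}
Event 5 (remove 17): removed. Set: {d, k, u}
Event 6 (add d): already present, no change. Set: {d, k, u}
Event 7 (add 19): added. Set: {19, d, k, u}
Event 8 (add d): already present, no change. Set: {19, d, k, u}

Final set: {19, d, k, u} (size 4)
0 is NOT in the final set.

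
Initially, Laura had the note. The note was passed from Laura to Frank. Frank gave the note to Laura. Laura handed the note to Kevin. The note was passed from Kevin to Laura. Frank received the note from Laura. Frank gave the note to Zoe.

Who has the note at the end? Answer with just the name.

Answer: Zoe

Derivation:
Tracking the note through each event:
Start: Laura has the note.
After event 1: Frank has the note.
After event 2: Laura has the note.
After event 3: Kevin has the note.
After event 4: Laura has the note.
After event 5: Frank has the note.
After event 6: Zoe has the note.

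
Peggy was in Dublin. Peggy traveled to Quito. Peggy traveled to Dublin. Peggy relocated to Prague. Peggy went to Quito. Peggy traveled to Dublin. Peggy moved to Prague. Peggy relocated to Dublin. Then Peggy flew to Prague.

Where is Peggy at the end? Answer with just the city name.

Tracking Peggy's location:
Start: Peggy is in Dublin.
After move 1: Dublin -> Quito. Peggy is in Quito.
After move 2: Quito -> Dublin. Peggy is in Dublin.
After move 3: Dublin -> Prague. Peggy is in Prague.
After move 4: Prague -> Quito. Peggy is in Quito.
After move 5: Quito -> Dublin. Peggy is in Dublin.
After move 6: Dublin -> Prague. Peggy is in Prague.
After move 7: Prague -> Dublin. Peggy is in Dublin.
After move 8: Dublin -> Prague. Peggy is in Prague.

Answer: Prague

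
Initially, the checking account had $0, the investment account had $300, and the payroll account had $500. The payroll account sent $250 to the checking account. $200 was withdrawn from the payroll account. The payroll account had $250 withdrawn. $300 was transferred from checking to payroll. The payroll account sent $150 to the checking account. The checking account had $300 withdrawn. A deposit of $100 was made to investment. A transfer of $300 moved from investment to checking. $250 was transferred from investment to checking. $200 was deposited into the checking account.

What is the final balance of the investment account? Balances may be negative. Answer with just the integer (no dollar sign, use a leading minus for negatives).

Tracking account balances step by step:
Start: checking=0, investment=300, payroll=500
Event 1 (transfer 250 payroll -> checking): payroll: 500 - 250 = 250, checking: 0 + 250 = 250. Balances: checking=250, investment=300, payroll=250
Event 2 (withdraw 200 from payroll): payroll: 250 - 200 = 50. Balances: checking=250, investment=300, payroll=50
Event 3 (withdraw 250 from payroll): payroll: 50 - 250 = -200. Balances: checking=250, investment=300, payroll=-200
Event 4 (transfer 300 checking -> payroll): checking: 250 - 300 = -50, payroll: -200 + 300 = 100. Balances: checking=-50, investment=300, payroll=100
Event 5 (transfer 150 payroll -> checking): payroll: 100 - 150 = -50, checking: -50 + 150 = 100. Balances: checking=100, investment=300, payroll=-50
Event 6 (withdraw 300 from checking): checking: 100 - 300 = -200. Balances: checking=-200, investment=300, payroll=-50
Event 7 (deposit 100 to investment): investment: 300 + 100 = 400. Balances: checking=-200, investment=400, payroll=-50
Event 8 (transfer 300 investment -> checking): investment: 400 - 300 = 100, checking: -200 + 300 = 100. Balances: checking=100, investment=100, payroll=-50
Event 9 (transfer 250 investment -> checking): investment: 100 - 250 = -150, checking: 100 + 250 = 350. Balances: checking=350, investment=-150, payroll=-50
Event 10 (deposit 200 to checking): checking: 350 + 200 = 550. Balances: checking=550, investment=-150, payroll=-50

Final balance of investment: -150

Answer: -150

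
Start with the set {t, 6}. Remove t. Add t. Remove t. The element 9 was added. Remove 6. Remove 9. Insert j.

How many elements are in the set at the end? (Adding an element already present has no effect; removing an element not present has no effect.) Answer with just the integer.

Tracking the set through each operation:
Start: {6, t}
Event 1 (remove t): removed. Set: {6}
Event 2 (add t): added. Set: {6, t}
Event 3 (remove t): removed. Set: {6}
Event 4 (add 9): added. Set: {6, 9}
Event 5 (remove 6): removed. Set: {9}
Event 6 (remove 9): removed. Set: {}
Event 7 (add j): added. Set: {j}

Final set: {j} (size 1)

Answer: 1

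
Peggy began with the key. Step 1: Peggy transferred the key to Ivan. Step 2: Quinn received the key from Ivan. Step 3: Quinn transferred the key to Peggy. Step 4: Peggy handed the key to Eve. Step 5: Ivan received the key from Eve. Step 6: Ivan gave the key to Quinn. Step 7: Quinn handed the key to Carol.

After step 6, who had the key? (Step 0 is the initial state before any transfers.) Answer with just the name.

Tracking the key holder through step 6:
After step 0 (start): Peggy
After step 1: Ivan
After step 2: Quinn
After step 3: Peggy
After step 4: Eve
After step 5: Ivan
After step 6: Quinn

At step 6, the holder is Quinn.

Answer: Quinn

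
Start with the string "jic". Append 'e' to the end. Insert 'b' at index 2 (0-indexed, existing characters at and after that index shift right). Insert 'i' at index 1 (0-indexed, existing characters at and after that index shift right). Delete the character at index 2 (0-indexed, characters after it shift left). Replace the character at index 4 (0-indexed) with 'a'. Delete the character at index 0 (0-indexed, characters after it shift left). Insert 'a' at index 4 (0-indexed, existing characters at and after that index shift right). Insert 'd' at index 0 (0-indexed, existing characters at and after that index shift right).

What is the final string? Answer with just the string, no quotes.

Applying each edit step by step:
Start: "jic"
Op 1 (append 'e'): "jic" -> "jice"
Op 2 (insert 'b' at idx 2): "jice" -> "jibce"
Op 3 (insert 'i' at idx 1): "jibce" -> "jiibce"
Op 4 (delete idx 2 = 'i'): "jiibce" -> "jibce"
Op 5 (replace idx 4: 'e' -> 'a'): "jibce" -> "jibca"
Op 6 (delete idx 0 = 'j'): "jibca" -> "ibca"
Op 7 (insert 'a' at idx 4): "ibca" -> "ibcaa"
Op 8 (insert 'd' at idx 0): "ibcaa" -> "dibcaa"

Answer: dibcaa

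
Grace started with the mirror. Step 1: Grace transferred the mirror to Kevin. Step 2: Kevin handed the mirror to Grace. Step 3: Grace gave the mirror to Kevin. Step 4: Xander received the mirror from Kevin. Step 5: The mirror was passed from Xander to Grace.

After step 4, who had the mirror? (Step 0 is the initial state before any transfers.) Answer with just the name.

Tracking the mirror holder through step 4:
After step 0 (start): Grace
After step 1: Kevin
After step 2: Grace
After step 3: Kevin
After step 4: Xander

At step 4, the holder is Xander.

Answer: Xander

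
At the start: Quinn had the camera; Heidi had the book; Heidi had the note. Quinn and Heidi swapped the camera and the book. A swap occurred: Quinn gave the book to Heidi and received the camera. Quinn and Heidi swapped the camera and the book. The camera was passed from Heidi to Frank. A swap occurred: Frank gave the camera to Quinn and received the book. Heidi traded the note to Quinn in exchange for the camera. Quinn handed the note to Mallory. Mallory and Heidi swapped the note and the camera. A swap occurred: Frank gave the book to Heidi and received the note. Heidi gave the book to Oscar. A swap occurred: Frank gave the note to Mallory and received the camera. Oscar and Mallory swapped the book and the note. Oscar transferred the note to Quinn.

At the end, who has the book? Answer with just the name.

Tracking all object holders:
Start: camera:Quinn, book:Heidi, note:Heidi
Event 1 (swap camera<->book: now camera:Heidi, book:Quinn). State: camera:Heidi, book:Quinn, note:Heidi
Event 2 (swap book<->camera: now book:Heidi, camera:Quinn). State: camera:Quinn, book:Heidi, note:Heidi
Event 3 (swap camera<->book: now camera:Heidi, book:Quinn). State: camera:Heidi, book:Quinn, note:Heidi
Event 4 (give camera: Heidi -> Frank). State: camera:Frank, book:Quinn, note:Heidi
Event 5 (swap camera<->book: now camera:Quinn, book:Frank). State: camera:Quinn, book:Frank, note:Heidi
Event 6 (swap note<->camera: now note:Quinn, camera:Heidi). State: camera:Heidi, book:Frank, note:Quinn
Event 7 (give note: Quinn -> Mallory). State: camera:Heidi, book:Frank, note:Mallory
Event 8 (swap note<->camera: now note:Heidi, camera:Mallory). State: camera:Mallory, book:Frank, note:Heidi
Event 9 (swap book<->note: now book:Heidi, note:Frank). State: camera:Mallory, book:Heidi, note:Frank
Event 10 (give book: Heidi -> Oscar). State: camera:Mallory, book:Oscar, note:Frank
Event 11 (swap note<->camera: now note:Mallory, camera:Frank). State: camera:Frank, book:Oscar, note:Mallory
Event 12 (swap book<->note: now book:Mallory, note:Oscar). State: camera:Frank, book:Mallory, note:Oscar
Event 13 (give note: Oscar -> Quinn). State: camera:Frank, book:Mallory, note:Quinn

Final state: camera:Frank, book:Mallory, note:Quinn
The book is held by Mallory.

Answer: Mallory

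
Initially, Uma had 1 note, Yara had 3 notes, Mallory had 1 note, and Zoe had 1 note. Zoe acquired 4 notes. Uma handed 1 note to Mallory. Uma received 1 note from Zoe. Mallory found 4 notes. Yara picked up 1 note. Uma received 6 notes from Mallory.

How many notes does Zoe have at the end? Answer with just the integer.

Answer: 4

Derivation:
Tracking counts step by step:
Start: Uma=1, Yara=3, Mallory=1, Zoe=1
Event 1 (Zoe +4): Zoe: 1 -> 5. State: Uma=1, Yara=3, Mallory=1, Zoe=5
Event 2 (Uma -> Mallory, 1): Uma: 1 -> 0, Mallory: 1 -> 2. State: Uma=0, Yara=3, Mallory=2, Zoe=5
Event 3 (Zoe -> Uma, 1): Zoe: 5 -> 4, Uma: 0 -> 1. State: Uma=1, Yara=3, Mallory=2, Zoe=4
Event 4 (Mallory +4): Mallory: 2 -> 6. State: Uma=1, Yara=3, Mallory=6, Zoe=4
Event 5 (Yara +1): Yara: 3 -> 4. State: Uma=1, Yara=4, Mallory=6, Zoe=4
Event 6 (Mallory -> Uma, 6): Mallory: 6 -> 0, Uma: 1 -> 7. State: Uma=7, Yara=4, Mallory=0, Zoe=4

Zoe's final count: 4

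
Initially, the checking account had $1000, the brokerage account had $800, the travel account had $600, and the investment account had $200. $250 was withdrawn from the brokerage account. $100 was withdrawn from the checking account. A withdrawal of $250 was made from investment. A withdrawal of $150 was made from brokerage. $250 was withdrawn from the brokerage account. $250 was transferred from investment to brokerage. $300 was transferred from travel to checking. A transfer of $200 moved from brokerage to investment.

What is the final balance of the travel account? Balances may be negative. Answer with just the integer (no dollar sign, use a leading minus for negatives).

Tracking account balances step by step:
Start: checking=1000, brokerage=800, travel=600, investment=200
Event 1 (withdraw 250 from brokerage): brokerage: 800 - 250 = 550. Balances: checking=1000, brokerage=550, travel=600, investment=200
Event 2 (withdraw 100 from checking): checking: 1000 - 100 = 900. Balances: checking=900, brokerage=550, travel=600, investment=200
Event 3 (withdraw 250 from investment): investment: 200 - 250 = -50. Balances: checking=900, brokerage=550, travel=600, investment=-50
Event 4 (withdraw 150 from brokerage): brokerage: 550 - 150 = 400. Balances: checking=900, brokerage=400, travel=600, investment=-50
Event 5 (withdraw 250 from brokerage): brokerage: 400 - 250 = 150. Balances: checking=900, brokerage=150, travel=600, investment=-50
Event 6 (transfer 250 investment -> brokerage): investment: -50 - 250 = -300, brokerage: 150 + 250 = 400. Balances: checking=900, brokerage=400, travel=600, investment=-300
Event 7 (transfer 300 travel -> checking): travel: 600 - 300 = 300, checking: 900 + 300 = 1200. Balances: checking=1200, brokerage=400, travel=300, investment=-300
Event 8 (transfer 200 brokerage -> investment): brokerage: 400 - 200 = 200, investment: -300 + 200 = -100. Balances: checking=1200, brokerage=200, travel=300, investment=-100

Final balance of travel: 300

Answer: 300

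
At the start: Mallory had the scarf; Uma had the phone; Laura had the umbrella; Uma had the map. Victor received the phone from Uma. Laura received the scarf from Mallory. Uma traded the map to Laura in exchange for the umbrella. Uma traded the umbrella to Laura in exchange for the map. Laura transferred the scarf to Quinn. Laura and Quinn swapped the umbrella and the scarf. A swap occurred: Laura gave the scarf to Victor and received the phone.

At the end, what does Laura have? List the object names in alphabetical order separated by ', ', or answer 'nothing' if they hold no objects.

Answer: phone

Derivation:
Tracking all object holders:
Start: scarf:Mallory, phone:Uma, umbrella:Laura, map:Uma
Event 1 (give phone: Uma -> Victor). State: scarf:Mallory, phone:Victor, umbrella:Laura, map:Uma
Event 2 (give scarf: Mallory -> Laura). State: scarf:Laura, phone:Victor, umbrella:Laura, map:Uma
Event 3 (swap map<->umbrella: now map:Laura, umbrella:Uma). State: scarf:Laura, phone:Victor, umbrella:Uma, map:Laura
Event 4 (swap umbrella<->map: now umbrella:Laura, map:Uma). State: scarf:Laura, phone:Victor, umbrella:Laura, map:Uma
Event 5 (give scarf: Laura -> Quinn). State: scarf:Quinn, phone:Victor, umbrella:Laura, map:Uma
Event 6 (swap umbrella<->scarf: now umbrella:Quinn, scarf:Laura). State: scarf:Laura, phone:Victor, umbrella:Quinn, map:Uma
Event 7 (swap scarf<->phone: now scarf:Victor, phone:Laura). State: scarf:Victor, phone:Laura, umbrella:Quinn, map:Uma

Final state: scarf:Victor, phone:Laura, umbrella:Quinn, map:Uma
Laura holds: phone.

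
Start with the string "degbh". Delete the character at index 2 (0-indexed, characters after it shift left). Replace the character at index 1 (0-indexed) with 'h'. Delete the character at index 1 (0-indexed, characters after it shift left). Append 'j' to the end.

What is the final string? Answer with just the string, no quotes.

Answer: dbhj

Derivation:
Applying each edit step by step:
Start: "degbh"
Op 1 (delete idx 2 = 'g'): "degbh" -> "debh"
Op 2 (replace idx 1: 'e' -> 'h'): "debh" -> "dhbh"
Op 3 (delete idx 1 = 'h'): "dhbh" -> "dbh"
Op 4 (append 'j'): "dbh" -> "dbhj"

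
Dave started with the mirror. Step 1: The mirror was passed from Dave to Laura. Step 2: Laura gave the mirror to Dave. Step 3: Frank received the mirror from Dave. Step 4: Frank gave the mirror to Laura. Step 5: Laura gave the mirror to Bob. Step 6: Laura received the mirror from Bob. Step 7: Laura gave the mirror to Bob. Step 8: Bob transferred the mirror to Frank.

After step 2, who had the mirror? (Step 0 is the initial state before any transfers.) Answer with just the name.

Answer: Dave

Derivation:
Tracking the mirror holder through step 2:
After step 0 (start): Dave
After step 1: Laura
After step 2: Dave

At step 2, the holder is Dave.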